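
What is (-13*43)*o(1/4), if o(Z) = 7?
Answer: -3913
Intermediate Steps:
(-13*43)*o(1/4) = -13*43*7 = -559*7 = -3913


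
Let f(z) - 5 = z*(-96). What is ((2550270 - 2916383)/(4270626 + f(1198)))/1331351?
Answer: -366113/5532592836673 ≈ -6.6174e-8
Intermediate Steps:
f(z) = 5 - 96*z (f(z) = 5 + z*(-96) = 5 - 96*z)
((2550270 - 2916383)/(4270626 + f(1198)))/1331351 = ((2550270 - 2916383)/(4270626 + (5 - 96*1198)))/1331351 = -366113/(4270626 + (5 - 115008))*(1/1331351) = -366113/(4270626 - 115003)*(1/1331351) = -366113/4155623*(1/1331351) = -366113*1/4155623*(1/1331351) = -366113/4155623*1/1331351 = -366113/5532592836673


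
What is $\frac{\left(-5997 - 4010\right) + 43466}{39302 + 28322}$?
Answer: $\frac{33459}{67624} \approx 0.49478$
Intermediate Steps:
$\frac{\left(-5997 - 4010\right) + 43466}{39302 + 28322} = \frac{\left(-5997 - 4010\right) + 43466}{67624} = \left(-10007 + 43466\right) \frac{1}{67624} = 33459 \cdot \frac{1}{67624} = \frac{33459}{67624}$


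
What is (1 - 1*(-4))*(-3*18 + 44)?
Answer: -50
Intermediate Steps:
(1 - 1*(-4))*(-3*18 + 44) = (1 + 4)*(-54 + 44) = 5*(-10) = -50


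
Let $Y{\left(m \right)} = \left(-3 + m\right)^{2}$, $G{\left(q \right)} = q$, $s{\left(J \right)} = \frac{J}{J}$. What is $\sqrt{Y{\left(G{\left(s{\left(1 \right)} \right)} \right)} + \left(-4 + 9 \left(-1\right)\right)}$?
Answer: $3 i \approx 3.0 i$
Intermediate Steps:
$s{\left(J \right)} = 1$
$\sqrt{Y{\left(G{\left(s{\left(1 \right)} \right)} \right)} + \left(-4 + 9 \left(-1\right)\right)} = \sqrt{\left(-3 + 1\right)^{2} + \left(-4 + 9 \left(-1\right)\right)} = \sqrt{\left(-2\right)^{2} - 13} = \sqrt{4 - 13} = \sqrt{-9} = 3 i$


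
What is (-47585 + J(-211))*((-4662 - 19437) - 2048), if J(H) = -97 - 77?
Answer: 1248754573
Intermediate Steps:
J(H) = -174
(-47585 + J(-211))*((-4662 - 19437) - 2048) = (-47585 - 174)*((-4662 - 19437) - 2048) = -47759*(-24099 - 2048) = -47759*(-26147) = 1248754573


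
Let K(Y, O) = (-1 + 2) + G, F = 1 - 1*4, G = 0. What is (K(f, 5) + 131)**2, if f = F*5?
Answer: 17424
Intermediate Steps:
F = -3 (F = 1 - 4 = -3)
f = -15 (f = -3*5 = -15)
K(Y, O) = 1 (K(Y, O) = (-1 + 2) + 0 = 1 + 0 = 1)
(K(f, 5) + 131)**2 = (1 + 131)**2 = 132**2 = 17424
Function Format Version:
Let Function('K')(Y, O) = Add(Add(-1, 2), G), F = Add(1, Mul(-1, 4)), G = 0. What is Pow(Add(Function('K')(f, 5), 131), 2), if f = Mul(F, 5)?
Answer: 17424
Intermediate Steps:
F = -3 (F = Add(1, -4) = -3)
f = -15 (f = Mul(-3, 5) = -15)
Function('K')(Y, O) = 1 (Function('K')(Y, O) = Add(Add(-1, 2), 0) = Add(1, 0) = 1)
Pow(Add(Function('K')(f, 5), 131), 2) = Pow(Add(1, 131), 2) = Pow(132, 2) = 17424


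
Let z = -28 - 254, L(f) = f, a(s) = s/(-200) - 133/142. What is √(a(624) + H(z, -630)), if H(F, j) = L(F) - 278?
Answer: 9*I*√3510382/710 ≈ 23.75*I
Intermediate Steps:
a(s) = -133/142 - s/200 (a(s) = s*(-1/200) - 133*1/142 = -s/200 - 133/142 = -133/142 - s/200)
z = -282
H(F, j) = -278 + F (H(F, j) = F - 278 = -278 + F)
√(a(624) + H(z, -630)) = √((-133/142 - 1/200*624) + (-278 - 282)) = √((-133/142 - 78/25) - 560) = √(-14401/3550 - 560) = √(-2002401/3550) = 9*I*√3510382/710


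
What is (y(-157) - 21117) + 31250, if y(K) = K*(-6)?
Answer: 11075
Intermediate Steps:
y(K) = -6*K
(y(-157) - 21117) + 31250 = (-6*(-157) - 21117) + 31250 = (942 - 21117) + 31250 = -20175 + 31250 = 11075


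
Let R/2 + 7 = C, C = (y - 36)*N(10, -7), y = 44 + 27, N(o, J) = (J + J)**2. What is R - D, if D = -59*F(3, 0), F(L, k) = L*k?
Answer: 13706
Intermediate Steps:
N(o, J) = 4*J**2 (N(o, J) = (2*J)**2 = 4*J**2)
y = 71
D = 0 (D = -177*0 = -59*0 = 0)
C = 6860 (C = (71 - 36)*(4*(-7)**2) = 35*(4*49) = 35*196 = 6860)
R = 13706 (R = -14 + 2*6860 = -14 + 13720 = 13706)
R - D = 13706 - 1*0 = 13706 + 0 = 13706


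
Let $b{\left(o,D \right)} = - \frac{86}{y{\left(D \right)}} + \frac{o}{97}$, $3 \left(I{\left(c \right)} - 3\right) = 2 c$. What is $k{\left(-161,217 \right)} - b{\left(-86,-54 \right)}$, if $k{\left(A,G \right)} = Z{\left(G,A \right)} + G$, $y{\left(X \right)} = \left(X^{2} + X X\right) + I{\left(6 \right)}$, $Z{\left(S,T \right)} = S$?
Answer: $\frac{246320718}{566383} \approx 434.9$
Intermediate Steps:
$I{\left(c \right)} = 3 + \frac{2 c}{3}$
$y{\left(X \right)} = 7 + 2 X^{2}$ ($y{\left(X \right)} = \left(X^{2} + X X\right) + \left(3 + \frac{2}{3} \cdot 6\right) = \left(X^{2} + X^{2}\right) + \left(3 + 4\right) = 2 X^{2} + 7 = 7 + 2 X^{2}$)
$k{\left(A,G \right)} = 2 G$ ($k{\left(A,G \right)} = G + G = 2 G$)
$b{\left(o,D \right)} = - \frac{86}{7 + 2 D^{2}} + \frac{o}{97}$
$k{\left(-161,217 \right)} - b{\left(-86,-54 \right)} = 2 \cdot 217 - \frac{-8342 - 86 \left(7 + 2 \left(-54\right)^{2}\right)}{97 \left(7 + 2 \left(-54\right)^{2}\right)} = 434 - \frac{-8342 - 86 \left(7 + 2 \cdot 2916\right)}{97 \left(7 + 2 \cdot 2916\right)} = 434 - \frac{-8342 - 86 \left(7 + 5832\right)}{97 \left(7 + 5832\right)} = 434 - \frac{-8342 - 502154}{97 \cdot 5839} = 434 - \frac{1}{97} \cdot \frac{1}{5839} \left(-8342 - 502154\right) = 434 - \frac{1}{97} \cdot \frac{1}{5839} \left(-510496\right) = 434 - - \frac{510496}{566383} = 434 + \frac{510496}{566383} = \frac{246320718}{566383}$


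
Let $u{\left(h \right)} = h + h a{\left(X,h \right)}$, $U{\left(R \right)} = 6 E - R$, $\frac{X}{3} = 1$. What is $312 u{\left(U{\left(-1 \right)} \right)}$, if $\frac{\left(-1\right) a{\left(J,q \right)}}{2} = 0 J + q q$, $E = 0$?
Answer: $-312$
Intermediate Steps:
$X = 3$ ($X = 3 \cdot 1 = 3$)
$a{\left(J,q \right)} = - 2 q^{2}$ ($a{\left(J,q \right)} = - 2 \left(0 J + q q\right) = - 2 \left(0 + q^{2}\right) = - 2 q^{2}$)
$U{\left(R \right)} = - R$ ($U{\left(R \right)} = 6 \cdot 0 - R = 0 - R = - R$)
$u{\left(h \right)} = h - 2 h^{3}$ ($u{\left(h \right)} = h + h \left(- 2 h^{2}\right) = h - 2 h^{3}$)
$312 u{\left(U{\left(-1 \right)} \right)} = 312 \left(\left(-1\right) \left(-1\right) - 2 \left(\left(-1\right) \left(-1\right)\right)^{3}\right) = 312 \left(1 - 2 \cdot 1^{3}\right) = 312 \left(1 - 2\right) = 312 \left(-1\right) = -312$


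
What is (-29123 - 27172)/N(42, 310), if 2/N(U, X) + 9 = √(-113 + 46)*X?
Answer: 506655/2 - 8725725*I*√67 ≈ 2.5333e+5 - 7.1423e+7*I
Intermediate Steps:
N(U, X) = 2/(-9 + I*X*√67) (N(U, X) = 2/(-9 + √(-113 + 46)*X) = 2/(-9 + √(-67)*X) = 2/(-9 + (I*√67)*X) = 2/(-9 + I*X*√67))
(-29123 - 27172)/N(42, 310) = (-29123 - 27172)/((2/(-9 + I*310*√67))) = -(-506655/2 + 8725725*I*√67) = -56295*(-9/2 + 155*I*√67) = 506655/2 - 8725725*I*√67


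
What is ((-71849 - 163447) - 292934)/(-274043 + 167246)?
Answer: 528230/106797 ≈ 4.9461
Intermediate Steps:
((-71849 - 163447) - 292934)/(-274043 + 167246) = (-235296 - 292934)/(-106797) = -528230*(-1/106797) = 528230/106797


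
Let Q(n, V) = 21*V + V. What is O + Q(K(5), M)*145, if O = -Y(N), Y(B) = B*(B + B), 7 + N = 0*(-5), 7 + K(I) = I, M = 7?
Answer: 22232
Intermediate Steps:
K(I) = -7 + I
N = -7 (N = -7 + 0*(-5) = -7 + 0 = -7)
Y(B) = 2*B² (Y(B) = B*(2*B) = 2*B²)
Q(n, V) = 22*V
O = -98 (O = -2*(-7)² = -2*49 = -1*98 = -98)
O + Q(K(5), M)*145 = -98 + (22*7)*145 = -98 + 154*145 = -98 + 22330 = 22232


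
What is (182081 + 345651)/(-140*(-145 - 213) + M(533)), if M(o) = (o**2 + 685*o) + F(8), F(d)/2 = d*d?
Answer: 263866/349721 ≈ 0.75450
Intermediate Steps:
F(d) = 2*d**2 (F(d) = 2*(d*d) = 2*d**2)
M(o) = 128 + o**2 + 685*o (M(o) = (o**2 + 685*o) + 2*8**2 = (o**2 + 685*o) + 2*64 = (o**2 + 685*o) + 128 = 128 + o**2 + 685*o)
(182081 + 345651)/(-140*(-145 - 213) + M(533)) = (182081 + 345651)/(-140*(-145 - 213) + (128 + 533**2 + 685*533)) = 527732/(-140*(-358) + (128 + 284089 + 365105)) = 527732/(50120 + 649322) = 527732/699442 = 527732*(1/699442) = 263866/349721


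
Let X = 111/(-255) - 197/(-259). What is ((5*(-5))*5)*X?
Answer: -179050/4403 ≈ -40.665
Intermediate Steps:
X = 7162/22015 (X = 111*(-1/255) - 197*(-1/259) = -37/85 + 197/259 = 7162/22015 ≈ 0.32532)
((5*(-5))*5)*X = ((5*(-5))*5)*(7162/22015) = -25*5*(7162/22015) = -125*7162/22015 = -179050/4403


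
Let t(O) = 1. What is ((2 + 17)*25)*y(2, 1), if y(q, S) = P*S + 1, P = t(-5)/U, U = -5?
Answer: 380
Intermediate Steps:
P = -1/5 (P = 1/(-5) = 1*(-1/5) = -1/5 ≈ -0.20000)
y(q, S) = 1 - S/5 (y(q, S) = -S/5 + 1 = 1 - S/5)
((2 + 17)*25)*y(2, 1) = ((2 + 17)*25)*(1 - 1/5*1) = (19*25)*(1 - 1/5) = 475*(4/5) = 380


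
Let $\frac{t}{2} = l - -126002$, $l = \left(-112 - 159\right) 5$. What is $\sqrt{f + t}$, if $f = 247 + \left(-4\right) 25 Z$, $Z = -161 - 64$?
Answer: $\sqrt{272041} \approx 521.58$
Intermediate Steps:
$Z = -225$
$l = -1355$ ($l = \left(-271\right) 5 = -1355$)
$f = 22747$ ($f = 247 + \left(-4\right) 25 \left(-225\right) = 247 - -22500 = 247 + 22500 = 22747$)
$t = 249294$ ($t = 2 \left(-1355 - -126002\right) = 2 \left(-1355 + 126002\right) = 2 \cdot 124647 = 249294$)
$\sqrt{f + t} = \sqrt{22747 + 249294} = \sqrt{272041}$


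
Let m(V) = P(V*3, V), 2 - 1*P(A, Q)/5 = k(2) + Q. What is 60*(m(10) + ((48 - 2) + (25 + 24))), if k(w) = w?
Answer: 2700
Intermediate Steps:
P(A, Q) = -5*Q (P(A, Q) = 10 - 5*(2 + Q) = 10 + (-10 - 5*Q) = -5*Q)
m(V) = -5*V
60*(m(10) + ((48 - 2) + (25 + 24))) = 60*(-5*10 + ((48 - 2) + (25 + 24))) = 60*(-50 + (46 + 49)) = 60*(-50 + 95) = 60*45 = 2700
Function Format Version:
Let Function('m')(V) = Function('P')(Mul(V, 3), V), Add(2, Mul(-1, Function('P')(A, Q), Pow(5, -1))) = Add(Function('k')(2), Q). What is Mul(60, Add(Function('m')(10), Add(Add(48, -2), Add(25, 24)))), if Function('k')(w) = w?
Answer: 2700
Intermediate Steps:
Function('P')(A, Q) = Mul(-5, Q) (Function('P')(A, Q) = Add(10, Mul(-5, Add(2, Q))) = Add(10, Add(-10, Mul(-5, Q))) = Mul(-5, Q))
Function('m')(V) = Mul(-5, V)
Mul(60, Add(Function('m')(10), Add(Add(48, -2), Add(25, 24)))) = Mul(60, Add(Mul(-5, 10), Add(Add(48, -2), Add(25, 24)))) = Mul(60, Add(-50, Add(46, 49))) = Mul(60, Add(-50, 95)) = Mul(60, 45) = 2700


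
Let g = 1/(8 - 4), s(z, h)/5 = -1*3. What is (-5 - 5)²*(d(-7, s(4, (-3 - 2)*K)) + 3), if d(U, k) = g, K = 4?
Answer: 325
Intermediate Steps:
s(z, h) = -15 (s(z, h) = 5*(-1*3) = 5*(-3) = -15)
g = ¼ (g = 1/4 = ¼ ≈ 0.25000)
d(U, k) = ¼
(-5 - 5)²*(d(-7, s(4, (-3 - 2)*K)) + 3) = (-5 - 5)²*(¼ + 3) = (-10)²*(13/4) = 100*(13/4) = 325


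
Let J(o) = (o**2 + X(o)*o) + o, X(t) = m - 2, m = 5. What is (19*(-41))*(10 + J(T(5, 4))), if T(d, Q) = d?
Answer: -42845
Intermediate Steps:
X(t) = 3 (X(t) = 5 - 2 = 3)
J(o) = o**2 + 4*o (J(o) = (o**2 + 3*o) + o = o**2 + 4*o)
(19*(-41))*(10 + J(T(5, 4))) = (19*(-41))*(10 + 5*(4 + 5)) = -779*(10 + 5*9) = -779*(10 + 45) = -779*55 = -42845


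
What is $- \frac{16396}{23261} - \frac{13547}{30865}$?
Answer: $- \frac{821179307}{717950765} \approx -1.1438$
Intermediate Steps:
$- \frac{16396}{23261} - \frac{13547}{30865} = - \frac{821179307}{717950765}$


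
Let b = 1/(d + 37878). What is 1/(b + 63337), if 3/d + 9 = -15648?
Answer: 197685281/12520792647916 ≈ 1.5789e-5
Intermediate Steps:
d = -1/5219 (d = 3/(-9 - 15648) = 3/(-15657) = 3*(-1/15657) = -1/5219 ≈ -0.00019161)
b = 5219/197685281 (b = 1/(-1/5219 + 37878) = 1/(197685281/5219) = 5219/197685281 ≈ 2.6401e-5)
1/(b + 63337) = 1/(5219/197685281 + 63337) = 1/(12520792647916/197685281) = 197685281/12520792647916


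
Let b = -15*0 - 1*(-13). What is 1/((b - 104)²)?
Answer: 1/8281 ≈ 0.00012076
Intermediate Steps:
b = 13 (b = 0 + 13 = 13)
1/((b - 104)²) = 1/((13 - 104)²) = 1/((-91)²) = 1/8281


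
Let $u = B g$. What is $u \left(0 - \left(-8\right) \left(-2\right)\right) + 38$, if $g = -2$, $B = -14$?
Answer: $-410$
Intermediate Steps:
$u = 28$ ($u = \left(-14\right) \left(-2\right) = 28$)
$u \left(0 - \left(-8\right) \left(-2\right)\right) + 38 = 28 \left(0 - \left(-8\right) \left(-2\right)\right) + 38 = 28 \left(0 - 16\right) + 38 = 28 \left(-16\right) + 38 = -448 + 38 = -410$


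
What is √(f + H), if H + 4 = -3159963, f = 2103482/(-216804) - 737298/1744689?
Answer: I*√12558913378719737224457000382/63042592326 ≈ 1777.6*I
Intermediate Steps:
f = -638295177115/63042592326 (f = 2103482*(-1/216804) - 737298*1/1744689 = -1051741/108402 - 245766/581563 = -638295177115/63042592326 ≈ -10.125)
H = -3159967 (H = -4 - 3159963 = -3159967)
√(f + H) = √(-638295177115/63042592326 - 3159967) = √(-199213149639790357/63042592326) = I*√12558913378719737224457000382/63042592326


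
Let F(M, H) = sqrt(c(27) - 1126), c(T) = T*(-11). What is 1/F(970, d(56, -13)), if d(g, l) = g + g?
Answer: -I*sqrt(1423)/1423 ≈ -0.026509*I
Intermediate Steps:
c(T) = -11*T
d(g, l) = 2*g
F(M, H) = I*sqrt(1423) (F(M, H) = sqrt(-11*27 - 1126) = sqrt(-297 - 1126) = sqrt(-1423) = I*sqrt(1423))
1/F(970, d(56, -13)) = 1/(I*sqrt(1423)) = -I*sqrt(1423)/1423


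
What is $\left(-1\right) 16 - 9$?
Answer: $-25$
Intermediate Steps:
$\left(-1\right) 16 - 9 = -16 - 9 = -25$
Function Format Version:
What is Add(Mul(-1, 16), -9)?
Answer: -25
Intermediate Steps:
Add(Mul(-1, 16), -9) = Add(-16, -9) = -25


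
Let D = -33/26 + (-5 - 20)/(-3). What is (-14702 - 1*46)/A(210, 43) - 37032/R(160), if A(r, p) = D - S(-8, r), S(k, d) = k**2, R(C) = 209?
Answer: 75962784/928169 ≈ 81.842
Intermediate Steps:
D = 551/78 (D = -33*1/26 - 25*(-1/3) = -33/26 + 25/3 = 551/78 ≈ 7.0641)
A(r, p) = -4441/78 (A(r, p) = 551/78 - 1*(-8)**2 = 551/78 - 1*64 = 551/78 - 64 = -4441/78)
(-14702 - 1*46)/A(210, 43) - 37032/R(160) = (-14702 - 1*46)/(-4441/78) - 37032/209 = (-14702 - 46)*(-78/4441) - 37032*1/209 = -14748*(-78/4441) - 37032/209 = 1150344/4441 - 37032/209 = 75962784/928169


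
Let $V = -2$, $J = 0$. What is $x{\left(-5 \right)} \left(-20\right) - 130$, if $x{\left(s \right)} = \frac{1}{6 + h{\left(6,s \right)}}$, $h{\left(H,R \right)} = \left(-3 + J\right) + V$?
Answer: $-150$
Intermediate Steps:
$h{\left(H,R \right)} = -5$ ($h{\left(H,R \right)} = \left(-3 + 0\right) - 2 = -3 - 2 = -5$)
$x{\left(s \right)} = 1$ ($x{\left(s \right)} = \frac{1}{6 - 5} = 1^{-1} = 1$)
$x{\left(-5 \right)} \left(-20\right) - 130 = 1 \left(-20\right) - 130 = -20 - 130 = -150$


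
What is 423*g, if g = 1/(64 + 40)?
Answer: 423/104 ≈ 4.0673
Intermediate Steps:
g = 1/104 ≈ 0.0096154
423*g = 423*(1/104) = 423/104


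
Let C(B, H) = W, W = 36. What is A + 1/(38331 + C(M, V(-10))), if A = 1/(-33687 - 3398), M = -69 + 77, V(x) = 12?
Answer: -1282/1422840195 ≈ -9.0101e-7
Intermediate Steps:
M = 8
C(B, H) = 36
A = -1/37085 (A = 1/(-37085) = -1/37085 ≈ -2.6965e-5)
A + 1/(38331 + C(M, V(-10))) = -1/37085 + 1/(38331 + 36) = -1/37085 + 1/38367 = -1282/1422840195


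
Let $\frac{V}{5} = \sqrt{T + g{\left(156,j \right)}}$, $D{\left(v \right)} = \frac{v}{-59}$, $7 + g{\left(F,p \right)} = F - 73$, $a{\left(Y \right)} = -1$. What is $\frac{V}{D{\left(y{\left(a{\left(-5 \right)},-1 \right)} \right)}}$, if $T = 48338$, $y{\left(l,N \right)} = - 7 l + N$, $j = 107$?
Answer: $- \frac{295 \sqrt{48414}}{6} \approx -10818.0$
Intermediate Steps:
$g{\left(F,p \right)} = -80 + F$ ($g{\left(F,p \right)} = -7 + \left(F - 73\right) = -7 + \left(-73 + F\right) = -80 + F$)
$y{\left(l,N \right)} = N - 7 l$
$D{\left(v \right)} = - \frac{v}{59}$ ($D{\left(v \right)} = v \left(- \frac{1}{59}\right) = - \frac{v}{59}$)
$V = 5 \sqrt{48414}$ ($V = 5 \sqrt{48338 + \left(-80 + 156\right)} = 5 \sqrt{48338 + 76} = 5 \sqrt{48414} \approx 1100.2$)
$\frac{V}{D{\left(y{\left(a{\left(-5 \right)},-1 \right)} \right)}} = \frac{5 \sqrt{48414}}{\left(- \frac{1}{59}\right) \left(-1 - -7\right)} = \frac{5 \sqrt{48414}}{\left(- \frac{1}{59}\right) \left(-1 + 7\right)} = \frac{5 \sqrt{48414}}{\left(- \frac{1}{59}\right) 6} = \frac{5 \sqrt{48414}}{- \frac{6}{59}} = 5 \sqrt{48414} \left(- \frac{59}{6}\right) = - \frac{295 \sqrt{48414}}{6}$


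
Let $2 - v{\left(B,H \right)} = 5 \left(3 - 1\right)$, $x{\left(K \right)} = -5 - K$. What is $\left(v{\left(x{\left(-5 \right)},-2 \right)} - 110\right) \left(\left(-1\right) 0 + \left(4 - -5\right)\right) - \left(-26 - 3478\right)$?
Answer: $2442$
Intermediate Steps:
$v{\left(B,H \right)} = -8$ ($v{\left(B,H \right)} = 2 - 5 \left(3 - 1\right) = 2 - 5 \cdot 2 = 2 - 10 = -8$)
$\left(v{\left(x{\left(-5 \right)},-2 \right)} - 110\right) \left(\left(-1\right) 0 + \left(4 - -5\right)\right) - \left(-26 - 3478\right) = \left(-8 - 110\right) \left(\left(-1\right) 0 + \left(4 - -5\right)\right) - \left(-26 - 3478\right) = - 118 \left(0 + \left(4 + 5\right)\right) - \left(-26 - 3478\right) = - 118 \left(0 + 9\right) - -3504 = \left(-118\right) 9 + 3504 = -1062 + 3504 = 2442$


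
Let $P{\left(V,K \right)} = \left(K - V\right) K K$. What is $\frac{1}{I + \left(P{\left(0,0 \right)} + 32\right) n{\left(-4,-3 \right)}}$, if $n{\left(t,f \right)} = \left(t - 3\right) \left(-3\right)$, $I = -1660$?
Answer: $- \frac{1}{988} \approx -0.0010121$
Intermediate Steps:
$n{\left(t,f \right)} = 9 - 3 t$ ($n{\left(t,f \right)} = \left(-3 + t\right) \left(-3\right) = 9 - 3 t$)
$P{\left(V,K \right)} = K^{2} \left(K - V\right)$ ($P{\left(V,K \right)} = K \left(K - V\right) K = K^{2} \left(K - V\right)$)
$\frac{1}{I + \left(P{\left(0,0 \right)} + 32\right) n{\left(-4,-3 \right)}} = \frac{1}{-1660 + \left(0^{2} \left(0 - 0\right) + 32\right) \left(9 - -12\right)} = \frac{1}{-1660 + \left(0 \left(0 + 0\right) + 32\right) \left(9 + 12\right)} = \frac{1}{-1660 + \left(0 \cdot 0 + 32\right) 21} = \frac{1}{-1660 + \left(0 + 32\right) 21} = \frac{1}{-1660 + 32 \cdot 21} = \frac{1}{-1660 + 672} = \frac{1}{-988} = - \frac{1}{988}$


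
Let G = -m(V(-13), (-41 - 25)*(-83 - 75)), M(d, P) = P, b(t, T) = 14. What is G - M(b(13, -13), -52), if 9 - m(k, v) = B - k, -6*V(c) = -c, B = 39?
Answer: 505/6 ≈ 84.167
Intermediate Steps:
V(c) = c/6 (V(c) = -(-1)*c/6 = c/6)
m(k, v) = -30 + k (m(k, v) = 9 - (39 - k) = 9 + (-39 + k) = -30 + k)
G = 193/6 (G = -(-30 + (⅙)*(-13)) = -(-30 - 13/6) = -1*(-193/6) = 193/6 ≈ 32.167)
G - M(b(13, -13), -52) = 193/6 - 1*(-52) = 193/6 + 52 = 505/6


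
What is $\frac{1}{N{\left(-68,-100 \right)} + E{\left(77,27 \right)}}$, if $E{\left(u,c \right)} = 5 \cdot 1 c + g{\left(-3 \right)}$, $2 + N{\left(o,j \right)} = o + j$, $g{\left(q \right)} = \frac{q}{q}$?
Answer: $- \frac{1}{34} \approx -0.029412$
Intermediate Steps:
$g{\left(q \right)} = 1$
$N{\left(o,j \right)} = -2 + j + o$ ($N{\left(o,j \right)} = -2 + \left(o + j\right) = -2 + \left(j + o\right) = -2 + j + o$)
$E{\left(u,c \right)} = 1 + 5 c$ ($E{\left(u,c \right)} = 5 \cdot 1 c + 1 = 5 c + 1 = 1 + 5 c$)
$\frac{1}{N{\left(-68,-100 \right)} + E{\left(77,27 \right)}} = \frac{1}{\left(-2 - 100 - 68\right) + \left(1 + 5 \cdot 27\right)} = \frac{1}{-170 + \left(1 + 135\right)} = \frac{1}{-170 + 136} = \frac{1}{-34} = - \frac{1}{34}$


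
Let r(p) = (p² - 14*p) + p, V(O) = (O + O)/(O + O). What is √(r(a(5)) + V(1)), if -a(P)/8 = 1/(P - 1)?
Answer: √31 ≈ 5.5678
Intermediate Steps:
a(P) = -8/(-1 + P) (a(P) = -8/(P - 1) = -8/(-1 + P))
V(O) = 1 (V(O) = (2*O)/((2*O)) = (2*O)*(1/(2*O)) = 1)
r(p) = p² - 13*p
√(r(a(5)) + V(1)) = √((-8/(-1 + 5))*(-13 - 8/(-1 + 5)) + 1) = √((-8/4)*(-13 - 8/4) + 1) = √((-8*¼)*(-13 - 8*¼) + 1) = √(-2*(-13 - 2) + 1) = √(-2*(-15) + 1) = √(30 + 1) = √31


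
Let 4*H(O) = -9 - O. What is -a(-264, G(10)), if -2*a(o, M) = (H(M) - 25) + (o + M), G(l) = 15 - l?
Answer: -575/4 ≈ -143.75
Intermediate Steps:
H(O) = -9/4 - O/4 (H(O) = (-9 - O)/4 = -9/4 - O/4)
a(o, M) = 109/8 - 3*M/8 - o/2 (a(o, M) = -(((-9/4 - M/4) - 25) + (o + M))/2 = -((-109/4 - M/4) + (M + o))/2 = -(-109/4 + o + 3*M/4)/2 = 109/8 - 3*M/8 - o/2)
-a(-264, G(10)) = -(109/8 - 3*(15 - 1*10)/8 - ½*(-264)) = -(109/8 - 3*(15 - 10)/8 + 132) = -(109/8 - 3/8*5 + 132) = -(109/8 - 15/8 + 132) = -1*575/4 = -575/4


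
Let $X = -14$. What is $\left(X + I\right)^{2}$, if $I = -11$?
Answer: $625$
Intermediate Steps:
$\left(X + I\right)^{2} = \left(-14 - 11\right)^{2} = \left(-25\right)^{2} = 625$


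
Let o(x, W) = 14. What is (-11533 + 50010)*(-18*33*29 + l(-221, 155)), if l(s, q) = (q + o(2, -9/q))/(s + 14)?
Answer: -137207096627/207 ≈ -6.6284e+8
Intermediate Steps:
l(s, q) = (14 + q)/(14 + s) (l(s, q) = (q + 14)/(s + 14) = (14 + q)/(14 + s))
(-11533 + 50010)*(-18*33*29 + l(-221, 155)) = (-11533 + 50010)*(-18*33*29 + (14 + 155)/(14 - 221)) = 38477*(-594*29 + 169/(-207)) = 38477*(-17226 - 1/207*169) = 38477*(-17226 - 169/207) = 38477*(-3565951/207) = -137207096627/207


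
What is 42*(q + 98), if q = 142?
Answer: 10080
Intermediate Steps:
42*(q + 98) = 42*(142 + 98) = 42*240 = 10080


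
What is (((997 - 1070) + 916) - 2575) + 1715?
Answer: -17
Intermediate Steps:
(((997 - 1070) + 916) - 2575) + 1715 = ((-73 + 916) - 2575) + 1715 = (843 - 2575) + 1715 = -1732 + 1715 = -17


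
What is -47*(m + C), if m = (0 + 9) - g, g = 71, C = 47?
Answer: 705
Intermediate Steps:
m = -62 (m = (0 + 9) - 1*71 = 9 - 71 = -62)
-47*(m + C) = -47*(-62 + 47) = -47*(-15) = 705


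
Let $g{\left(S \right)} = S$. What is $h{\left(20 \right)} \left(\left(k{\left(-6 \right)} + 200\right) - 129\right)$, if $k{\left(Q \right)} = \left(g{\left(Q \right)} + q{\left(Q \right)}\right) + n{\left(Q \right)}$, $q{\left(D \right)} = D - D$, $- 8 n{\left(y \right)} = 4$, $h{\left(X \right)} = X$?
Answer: $1290$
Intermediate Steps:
$n{\left(y \right)} = - \frac{1}{2}$ ($n{\left(y \right)} = \left(- \frac{1}{8}\right) 4 = - \frac{1}{2}$)
$q{\left(D \right)} = 0$
$k{\left(Q \right)} = - \frac{1}{2} + Q$ ($k{\left(Q \right)} = \left(Q + 0\right) - \frac{1}{2} = Q - \frac{1}{2} = - \frac{1}{2} + Q$)
$h{\left(20 \right)} \left(\left(k{\left(-6 \right)} + 200\right) - 129\right) = 20 \left(\left(\left(- \frac{1}{2} - 6\right) + 200\right) - 129\right) = 20 \left(\left(- \frac{13}{2} + 200\right) - 129\right) = 20 \left(\frac{387}{2} - 129\right) = 20 \cdot \frac{129}{2} = 1290$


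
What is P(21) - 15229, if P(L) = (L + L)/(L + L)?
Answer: -15228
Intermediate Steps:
P(L) = 1 (P(L) = (2*L)/((2*L)) = (2*L)*(1/(2*L)) = 1)
P(21) - 15229 = 1 - 15229 = -15228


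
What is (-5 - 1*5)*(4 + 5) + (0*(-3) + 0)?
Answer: -90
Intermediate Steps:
(-5 - 1*5)*(4 + 5) + (0*(-3) + 0) = (-5 - 5)*9 + (0 + 0) = -10*9 + 0 = -90 + 0 = -90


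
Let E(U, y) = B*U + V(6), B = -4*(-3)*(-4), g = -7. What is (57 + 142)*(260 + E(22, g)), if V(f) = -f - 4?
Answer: -160394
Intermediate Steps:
V(f) = -4 - f
B = -48 (B = 12*(-4) = -48)
E(U, y) = -10 - 48*U (E(U, y) = -48*U + (-4 - 1*6) = -48*U + (-4 - 6) = -48*U - 10 = -10 - 48*U)
(57 + 142)*(260 + E(22, g)) = (57 + 142)*(260 + (-10 - 48*22)) = 199*(260 + (-10 - 1056)) = 199*(260 - 1066) = 199*(-806) = -160394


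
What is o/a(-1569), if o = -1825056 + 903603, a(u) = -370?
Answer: 921453/370 ≈ 2490.4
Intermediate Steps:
o = -921453
o/a(-1569) = -921453/(-370) = -921453*(-1/370) = 921453/370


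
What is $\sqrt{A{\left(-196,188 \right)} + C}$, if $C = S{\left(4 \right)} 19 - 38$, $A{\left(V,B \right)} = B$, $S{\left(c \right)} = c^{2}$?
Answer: $\sqrt{454} \approx 21.307$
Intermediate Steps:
$C = 266$ ($C = 4^{2} \cdot 19 - 38 = 16 \cdot 19 - 38 = 304 - 38 = 266$)
$\sqrt{A{\left(-196,188 \right)} + C} = \sqrt{188 + 266} = \sqrt{454}$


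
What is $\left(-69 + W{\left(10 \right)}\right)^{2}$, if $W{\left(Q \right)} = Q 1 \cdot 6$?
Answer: $81$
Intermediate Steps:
$W{\left(Q \right)} = 6 Q$ ($W{\left(Q \right)} = Q 6 = 6 Q$)
$\left(-69 + W{\left(10 \right)}\right)^{2} = \left(-69 + 6 \cdot 10\right)^{2} = \left(-69 + 60\right)^{2} = \left(-9\right)^{2} = 81$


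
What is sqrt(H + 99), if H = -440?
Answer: I*sqrt(341) ≈ 18.466*I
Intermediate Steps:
sqrt(H + 99) = sqrt(-440 + 99) = sqrt(-341) = I*sqrt(341)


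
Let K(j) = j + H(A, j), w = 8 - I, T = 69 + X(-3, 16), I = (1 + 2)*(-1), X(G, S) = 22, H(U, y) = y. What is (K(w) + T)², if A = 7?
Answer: 12769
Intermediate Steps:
I = -3 (I = 3*(-1) = -3)
T = 91 (T = 69 + 22 = 91)
w = 11 (w = 8 - 1*(-3) = 8 + 3 = 11)
K(j) = 2*j (K(j) = j + j = 2*j)
(K(w) + T)² = (2*11 + 91)² = (22 + 91)² = 113² = 12769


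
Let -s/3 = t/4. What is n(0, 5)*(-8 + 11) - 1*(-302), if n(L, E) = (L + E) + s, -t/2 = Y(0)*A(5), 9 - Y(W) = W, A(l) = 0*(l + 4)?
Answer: 317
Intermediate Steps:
A(l) = 0 (A(l) = 0*(4 + l) = 0)
Y(W) = 9 - W
t = 0 (t = -2*(9 - 1*0)*0 = -2*(9 + 0)*0 = -18*0 = -2*0 = 0)
s = 0 (s = -0/4 = -3*0 = 0)
n(L, E) = E + L (n(L, E) = (L + E) + 0 = (E + L) + 0 = E + L)
n(0, 5)*(-8 + 11) - 1*(-302) = (5 + 0)*(-8 + 11) - 1*(-302) = 5*3 + 302 = 15 + 302 = 317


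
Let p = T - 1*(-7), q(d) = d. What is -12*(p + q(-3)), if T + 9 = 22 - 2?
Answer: -180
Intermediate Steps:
T = 11 (T = -9 + (22 - 2) = -9 + 20 = 11)
p = 18 (p = 11 - 1*(-7) = 11 + 7 = 18)
-12*(p + q(-3)) = -12*(18 - 3) = -12*15 = -180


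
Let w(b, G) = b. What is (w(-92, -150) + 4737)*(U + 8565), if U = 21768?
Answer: 140896785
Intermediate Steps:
(w(-92, -150) + 4737)*(U + 8565) = (-92 + 4737)*(21768 + 8565) = 4645*30333 = 140896785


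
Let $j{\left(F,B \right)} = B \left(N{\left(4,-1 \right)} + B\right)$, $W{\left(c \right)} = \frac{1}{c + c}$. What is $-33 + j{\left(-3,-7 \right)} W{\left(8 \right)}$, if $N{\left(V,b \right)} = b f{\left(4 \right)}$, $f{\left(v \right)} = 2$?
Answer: $- \frac{465}{16} \approx -29.063$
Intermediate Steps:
$W{\left(c \right)} = \frac{1}{2 c}$
$N{\left(V,b \right)} = 2 b$ ($N{\left(V,b \right)} = b 2 = 2 b$)
$j{\left(F,B \right)} = B \left(-2 + B\right)$ ($j{\left(F,B \right)} = B \left(2 \left(-1\right) + B\right) = B \left(-2 + B\right)$)
$-33 + j{\left(-3,-7 \right)} W{\left(8 \right)} = -33 + - 7 \left(-2 - 7\right) \frac{1}{2 \cdot 8} = -33 + \left(-7\right) \left(-9\right) \frac{1}{2} \cdot \frac{1}{8} = -33 + 63 \cdot \frac{1}{16} = -33 + \frac{63}{16} = - \frac{465}{16}$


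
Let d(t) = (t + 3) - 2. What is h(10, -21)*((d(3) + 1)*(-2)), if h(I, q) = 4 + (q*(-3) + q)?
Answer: -460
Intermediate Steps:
d(t) = 1 + t (d(t) = (3 + t) - 2 = 1 + t)
h(I, q) = 4 - 2*q (h(I, q) = 4 + (-3*q + q) = 4 - 2*q)
h(10, -21)*((d(3) + 1)*(-2)) = (4 - 2*(-21))*(((1 + 3) + 1)*(-2)) = (4 + 42)*((4 + 1)*(-2)) = 46*(5*(-2)) = 46*(-10) = -460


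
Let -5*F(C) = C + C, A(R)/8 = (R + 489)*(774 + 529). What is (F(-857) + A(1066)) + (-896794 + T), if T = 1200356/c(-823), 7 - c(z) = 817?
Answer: 6201111686/405 ≈ 1.5311e+7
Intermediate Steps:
A(R) = 5097336 + 10424*R (A(R) = 8*((R + 489)*(774 + 529)) = 8*((489 + R)*1303) = 8*(637167 + 1303*R) = 5097336 + 10424*R)
F(C) = -2*C/5 (F(C) = -(C + C)/5 = -2*C/5)
c(z) = -810 (c(z) = 7 - 1*817 = 7 - 817 = -810)
T = -600178/405 (T = 1200356/(-810) = 1200356*(-1/810) = -600178/405 ≈ -1481.9)
(F(-857) + A(1066)) + (-896794 + T) = (-2/5*(-857) + (5097336 + 10424*1066)) + (-896794 - 600178/405) = (1714/5 + (5097336 + 11111984)) - 363801748/405 = (1714/5 + 16209320) - 363801748/405 = 81048314/5 - 363801748/405 = 6201111686/405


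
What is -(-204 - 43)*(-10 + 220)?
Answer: 51870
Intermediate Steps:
-(-204 - 43)*(-10 + 220) = -(-247)*210 = -1*(-51870) = 51870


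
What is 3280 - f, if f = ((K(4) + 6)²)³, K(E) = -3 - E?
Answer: 3279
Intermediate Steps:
f = 1 (f = (((-3 - 1*4) + 6)²)³ = (((-3 - 4) + 6)²)³ = ((-7 + 6)²)³ = ((-1)²)³ = 1³ = 1)
3280 - f = 3280 - 1*1 = 3280 - 1 = 3279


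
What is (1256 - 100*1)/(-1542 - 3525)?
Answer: -1156/5067 ≈ -0.22814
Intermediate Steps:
(1256 - 100*1)/(-1542 - 3525) = (1256 - 100)/(-5067) = 1156*(-1/5067) = -1156/5067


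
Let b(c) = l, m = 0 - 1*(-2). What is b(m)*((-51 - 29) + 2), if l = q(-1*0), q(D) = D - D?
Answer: 0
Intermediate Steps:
q(D) = 0
l = 0
m = 2 (m = 0 + 2 = 2)
b(c) = 0
b(m)*((-51 - 29) + 2) = 0*((-51 - 29) + 2) = 0*(-80 + 2) = 0*(-78) = 0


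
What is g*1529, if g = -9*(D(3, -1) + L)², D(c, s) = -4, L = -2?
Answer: -495396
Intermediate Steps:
g = -324 (g = -9*(-4 - 2)² = -9*(-6)² = -9*36 = -324)
g*1529 = -324*1529 = -495396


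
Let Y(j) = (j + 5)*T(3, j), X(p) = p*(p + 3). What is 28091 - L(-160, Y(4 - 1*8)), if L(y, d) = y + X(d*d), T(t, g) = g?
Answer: 27947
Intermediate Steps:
X(p) = p*(3 + p)
Y(j) = j*(5 + j) (Y(j) = (j + 5)*j = (5 + j)*j = j*(5 + j))
L(y, d) = y + d²*(3 + d²) (L(y, d) = y + (d*d)*(3 + d*d) = y + d²*(3 + d²))
28091 - L(-160, Y(4 - 1*8)) = 28091 - (-160 + ((4 - 1*8)*(5 + (4 - 1*8)))²*(3 + ((4 - 1*8)*(5 + (4 - 1*8)))²)) = 28091 - (-160 + ((4 - 8)*(5 + (4 - 8)))²*(3 + ((4 - 8)*(5 + (4 - 8)))²)) = 28091 - (-160 + (-4*(5 - 4))²*(3 + (-4*(5 - 4))²)) = 28091 - (-160 + (-4*1)²*(3 + (-4*1)²)) = 28091 - (-160 + (-4)²*(3 + (-4)²)) = 28091 - (-160 + 16*(3 + 16)) = 28091 - (-160 + 16*19) = 28091 - (-160 + 304) = 28091 - 1*144 = 28091 - 144 = 27947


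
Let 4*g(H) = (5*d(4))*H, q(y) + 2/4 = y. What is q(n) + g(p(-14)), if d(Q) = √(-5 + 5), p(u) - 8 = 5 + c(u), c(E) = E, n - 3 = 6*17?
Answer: 209/2 ≈ 104.50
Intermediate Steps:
n = 105 (n = 3 + 6*17 = 3 + 102 = 105)
p(u) = 13 + u (p(u) = 8 + (5 + u) = 13 + u)
d(Q) = 0 (d(Q) = √0 = 0)
q(y) = -½ + y
g(H) = 0 (g(H) = ((5*0)*H)/4 = (0*H)/4 = (¼)*0 = 0)
q(n) + g(p(-14)) = (-½ + 105) + 0 = 209/2 + 0 = 209/2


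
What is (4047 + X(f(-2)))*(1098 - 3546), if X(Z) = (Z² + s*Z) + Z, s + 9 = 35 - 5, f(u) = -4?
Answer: -9730800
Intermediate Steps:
s = 21 (s = -9 + (35 - 5) = -9 + 30 = 21)
X(Z) = Z² + 22*Z (X(Z) = (Z² + 21*Z) + Z = Z² + 22*Z)
(4047 + X(f(-2)))*(1098 - 3546) = (4047 - 4*(22 - 4))*(1098 - 3546) = (4047 - 4*18)*(-2448) = (4047 - 72)*(-2448) = 3975*(-2448) = -9730800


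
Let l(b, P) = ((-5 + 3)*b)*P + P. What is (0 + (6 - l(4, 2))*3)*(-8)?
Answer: -480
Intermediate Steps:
l(b, P) = P - 2*P*b (l(b, P) = (-2*b)*P + P = -2*P*b + P = P - 2*P*b)
(0 + (6 - l(4, 2))*3)*(-8) = (0 + (6 - 2*(1 - 2*4))*3)*(-8) = (0 + (6 - 2*(1 - 8))*3)*(-8) = (0 + (6 - 2*(-7))*3)*(-8) = (0 + (6 - 1*(-14))*3)*(-8) = (0 + (6 + 14)*3)*(-8) = (0 + 20*3)*(-8) = (0 + 60)*(-8) = 60*(-8) = -480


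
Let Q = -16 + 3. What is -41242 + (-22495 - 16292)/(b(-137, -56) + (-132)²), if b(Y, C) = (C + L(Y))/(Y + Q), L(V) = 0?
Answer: -53899109401/1306828 ≈ -41244.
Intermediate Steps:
Q = -13
b(Y, C) = C/(-13 + Y) (b(Y, C) = (C + 0)/(Y - 13) = C/(-13 + Y))
-41242 + (-22495 - 16292)/(b(-137, -56) + (-132)²) = -41242 + (-22495 - 16292)/(-56/(-13 - 137) + (-132)²) = -41242 - 38787/(-56/(-150) + 17424) = -41242 - 38787/(-56*(-1/150) + 17424) = -41242 - 38787/(28/75 + 17424) = -41242 - 38787/1306828/75 = -41242 - 38787*75/1306828 = -41242 - 2909025/1306828 = -53899109401/1306828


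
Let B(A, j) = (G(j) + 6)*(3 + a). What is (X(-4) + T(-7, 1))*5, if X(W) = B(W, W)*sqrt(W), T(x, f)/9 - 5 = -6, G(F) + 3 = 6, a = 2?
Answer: -45 + 450*I ≈ -45.0 + 450.0*I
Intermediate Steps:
G(F) = 3 (G(F) = -3 + 6 = 3)
B(A, j) = 45 (B(A, j) = (3 + 6)*(3 + 2) = 9*5 = 45)
T(x, f) = -9 (T(x, f) = 45 + 9*(-6) = 45 - 54 = -9)
X(W) = 45*sqrt(W)
(X(-4) + T(-7, 1))*5 = (45*sqrt(-4) - 9)*5 = (45*(2*I) - 9)*5 = (90*I - 9)*5 = (-9 + 90*I)*5 = -45 + 450*I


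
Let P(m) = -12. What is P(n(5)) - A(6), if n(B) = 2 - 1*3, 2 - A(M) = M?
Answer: -8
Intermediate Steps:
A(M) = 2 - M
n(B) = -1 (n(B) = 2 - 3 = -1)
P(n(5)) - A(6) = -12 - (2 - 1*6) = -12 - (2 - 6) = -12 - 1*(-4) = -12 + 4 = -8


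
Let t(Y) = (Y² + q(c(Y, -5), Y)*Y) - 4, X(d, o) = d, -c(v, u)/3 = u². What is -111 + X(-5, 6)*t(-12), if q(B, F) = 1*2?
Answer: -691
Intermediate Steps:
c(v, u) = -3*u²
q(B, F) = 2
t(Y) = -4 + Y² + 2*Y (t(Y) = (Y² + 2*Y) - 4 = -4 + Y² + 2*Y)
-111 + X(-5, 6)*t(-12) = -111 - 5*(-4 + (-12)² + 2*(-12)) = -111 - 5*(-4 + 144 - 24) = -111 - 5*116 = -111 - 580 = -691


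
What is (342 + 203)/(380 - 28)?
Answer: 545/352 ≈ 1.5483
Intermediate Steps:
(342 + 203)/(380 - 28) = 545/352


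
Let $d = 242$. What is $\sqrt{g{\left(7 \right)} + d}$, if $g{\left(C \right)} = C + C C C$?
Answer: $4 \sqrt{37} \approx 24.331$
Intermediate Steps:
$g{\left(C \right)} = C + C^{3}$ ($g{\left(C \right)} = C + C^{2} C = C + C^{3}$)
$\sqrt{g{\left(7 \right)} + d} = \sqrt{\left(7 + 7^{3}\right) + 242} = \sqrt{\left(7 + 343\right) + 242} = \sqrt{350 + 242} = \sqrt{592} = 4 \sqrt{37}$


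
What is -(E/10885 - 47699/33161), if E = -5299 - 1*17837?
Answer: 1286416511/360957485 ≈ 3.5639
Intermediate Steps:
E = -23136 (E = -5299 - 17837 = -23136)
-(E/10885 - 47699/33161) = -(-23136/10885 - 47699/33161) = -1*(-1286416511/360957485) = 1286416511/360957485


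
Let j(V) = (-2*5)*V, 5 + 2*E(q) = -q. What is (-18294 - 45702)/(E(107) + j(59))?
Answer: 31998/323 ≈ 99.065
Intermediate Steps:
E(q) = -5/2 - q/2 (E(q) = -5/2 + (-q)/2 = -5/2 - q/2)
j(V) = -10*V
(-18294 - 45702)/(E(107) + j(59)) = (-18294 - 45702)/((-5/2 - ½*107) - 10*59) = -63996/((-5/2 - 107/2) - 590) = -63996/(-56 - 590) = -63996/(-646) = -63996*(-1/646) = 31998/323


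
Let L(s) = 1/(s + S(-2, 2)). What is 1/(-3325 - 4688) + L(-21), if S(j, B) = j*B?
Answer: -8038/200325 ≈ -0.040125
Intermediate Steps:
S(j, B) = B*j
L(s) = 1/(-4 + s) (L(s) = 1/(s + 2*(-2)) = 1/(s - 4) = 1/(-4 + s))
1/(-3325 - 4688) + L(-21) = 1/(-3325 - 4688) + 1/(-4 - 21) = 1/(-8013) + 1/(-25) = -1/8013 - 1/25 = -8038/200325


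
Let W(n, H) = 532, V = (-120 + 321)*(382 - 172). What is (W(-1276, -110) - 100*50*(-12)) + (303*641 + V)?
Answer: 296965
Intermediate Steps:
V = 42210 (V = 201*210 = 42210)
(W(-1276, -110) - 100*50*(-12)) + (303*641 + V) = (532 - 100*50*(-12)) + (303*641 + 42210) = (532 - 5000*(-12)) + (194223 + 42210) = (532 + 60000) + 236433 = 60532 + 236433 = 296965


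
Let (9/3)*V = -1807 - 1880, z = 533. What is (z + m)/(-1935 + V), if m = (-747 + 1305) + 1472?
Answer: -2563/3164 ≈ -0.81005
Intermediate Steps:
m = 2030 (m = 558 + 1472 = 2030)
V = -1229 (V = (-1807 - 1880)/3 = (⅓)*(-3687) = -1229)
(z + m)/(-1935 + V) = (533 + 2030)/(-1935 - 1229) = 2563/(-3164) = 2563*(-1/3164) = -2563/3164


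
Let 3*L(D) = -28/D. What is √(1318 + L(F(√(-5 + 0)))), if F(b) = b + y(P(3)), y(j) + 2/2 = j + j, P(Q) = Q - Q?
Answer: √(1318 + 28/(3*(1 - I*√5))) ≈ 36.326 + 0.0479*I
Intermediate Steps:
P(Q) = 0
y(j) = -1 + 2*j (y(j) = -1 + (j + j) = -1 + 2*j)
F(b) = -1 + b (F(b) = b + (-1 + 2*0) = b + (-1 + 0) = b - 1 = -1 + b)
L(D) = -28/(3*D) (L(D) = (-28/D)/3 = -28/(3*D))
√(1318 + L(F(√(-5 + 0)))) = √(1318 - 28/(3*(-1 + √(-5 + 0)))) = √(1318 - 28/(3*(-1 + √(-5)))) = √(1318 - 28/(3*(-1 + I*√5)))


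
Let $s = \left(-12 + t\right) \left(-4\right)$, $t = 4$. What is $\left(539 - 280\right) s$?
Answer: $8288$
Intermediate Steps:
$s = 32$ ($s = \left(-12 + 4\right) \left(-4\right) = \left(-8\right) \left(-4\right) = 32$)
$\left(539 - 280\right) s = \left(539 - 280\right) 32 = 259 \cdot 32 = 8288$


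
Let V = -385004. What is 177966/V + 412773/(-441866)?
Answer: -29694547581/21265022183 ≈ -1.3964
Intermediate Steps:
177966/V + 412773/(-441866) = 177966/(-385004) + 412773/(-441866) = 177966*(-1/385004) + 412773*(-1/441866) = -88983/192502 - 412773/441866 = -29694547581/21265022183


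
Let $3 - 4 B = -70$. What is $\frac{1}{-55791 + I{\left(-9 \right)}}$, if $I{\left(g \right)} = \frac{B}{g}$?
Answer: $- \frac{36}{2008549} \approx -1.7923 \cdot 10^{-5}$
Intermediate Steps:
$B = \frac{73}{4}$ ($B = \frac{3}{4} - - \frac{35}{2} = \frac{3}{4} + \frac{35}{2} = \frac{73}{4} \approx 18.25$)
$I{\left(g \right)} = \frac{73}{4 g}$
$\frac{1}{-55791 + I{\left(-9 \right)}} = \frac{1}{-55791 + \frac{73}{4 \left(-9\right)}} = \frac{1}{-55791 + \frac{73}{4} \left(- \frac{1}{9}\right)} = \frac{1}{-55791 - \frac{73}{36}} = \frac{1}{- \frac{2008549}{36}} = - \frac{36}{2008549}$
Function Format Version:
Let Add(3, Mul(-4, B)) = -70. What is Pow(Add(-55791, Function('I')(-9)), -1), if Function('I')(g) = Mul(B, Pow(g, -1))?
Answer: Rational(-36, 2008549) ≈ -1.7923e-5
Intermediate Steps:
B = Rational(73, 4) (B = Add(Rational(3, 4), Mul(Rational(-1, 4), -70)) = Add(Rational(3, 4), Rational(35, 2)) = Rational(73, 4) ≈ 18.250)
Function('I')(g) = Mul(Rational(73, 4), Pow(g, -1))
Pow(Add(-55791, Function('I')(-9)), -1) = Pow(Add(-55791, Mul(Rational(73, 4), Pow(-9, -1))), -1) = Pow(Add(-55791, Mul(Rational(73, 4), Rational(-1, 9))), -1) = Pow(Add(-55791, Rational(-73, 36)), -1) = Pow(Rational(-2008549, 36), -1) = Rational(-36, 2008549)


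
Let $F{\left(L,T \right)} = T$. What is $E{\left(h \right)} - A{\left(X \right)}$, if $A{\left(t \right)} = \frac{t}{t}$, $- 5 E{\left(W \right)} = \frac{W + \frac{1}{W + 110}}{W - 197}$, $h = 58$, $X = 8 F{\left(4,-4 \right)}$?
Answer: $- \frac{21403}{23352} \approx -0.91654$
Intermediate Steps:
$X = -32$ ($X = 8 \left(-4\right) = -32$)
$E{\left(W \right)} = - \frac{W + \frac{1}{110 + W}}{5 \left(-197 + W\right)}$ ($E{\left(W \right)} = - \frac{\left(W + \frac{1}{W + 110}\right) \frac{1}{W - 197}}{5} = - \frac{\left(W + \frac{1}{110 + W}\right) \frac{1}{-197 + W}}{5} = - \frac{\frac{1}{-197 + W} \left(W + \frac{1}{110 + W}\right)}{5} = - \frac{W + \frac{1}{110 + W}}{5 \left(-197 + W\right)}$)
$A{\left(t \right)} = 1$
$E{\left(h \right)} - A{\left(X \right)} = \frac{1 + 58^{2} + 110 \cdot 58}{5 \left(21670 - 58^{2} + 87 \cdot 58\right)} - 1 = \frac{1 + 3364 + 6380}{5 \left(21670 - 3364 + 5046\right)} - 1 = \frac{1}{5} \frac{1}{21670 - 3364 + 5046} \cdot 9745 - 1 = \frac{1}{5} \cdot \frac{1}{23352} \cdot 9745 - 1 = \frac{1949}{23352} - 1 = - \frac{21403}{23352}$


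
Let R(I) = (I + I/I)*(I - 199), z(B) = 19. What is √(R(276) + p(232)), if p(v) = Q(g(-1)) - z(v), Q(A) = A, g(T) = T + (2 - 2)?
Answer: √21309 ≈ 145.98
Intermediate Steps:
g(T) = T (g(T) = T + 0 = T)
p(v) = -20 (p(v) = -1 - 1*19 = -1 - 19 = -20)
R(I) = (1 + I)*(-199 + I) (R(I) = (I + 1)*(-199 + I) = (1 + I)*(-199 + I))
√(R(276) + p(232)) = √((-199 + 276² - 198*276) - 20) = √((-199 + 76176 - 54648) - 20) = √(21329 - 20) = √21309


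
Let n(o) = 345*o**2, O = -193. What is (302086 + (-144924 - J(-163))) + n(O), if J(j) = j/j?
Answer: 13008066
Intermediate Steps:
J(j) = 1
(302086 + (-144924 - J(-163))) + n(O) = (302086 + (-144924 - 1*1)) + 345*(-193)**2 = (302086 + (-144924 - 1)) + 345*37249 = (302086 - 144925) + 12850905 = 157161 + 12850905 = 13008066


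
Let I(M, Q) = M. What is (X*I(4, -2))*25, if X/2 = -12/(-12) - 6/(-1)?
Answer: 1400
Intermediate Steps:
X = 14 (X = 2*(-12/(-12) - 6/(-1)) = 2*(-12*(-1/12) - 6*(-1)) = 2*(1 + 6) = 2*7 = 14)
(X*I(4, -2))*25 = (14*4)*25 = 56*25 = 1400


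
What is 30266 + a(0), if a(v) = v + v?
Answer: 30266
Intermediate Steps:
a(v) = 2*v
30266 + a(0) = 30266 + 2*0 = 30266 + 0 = 30266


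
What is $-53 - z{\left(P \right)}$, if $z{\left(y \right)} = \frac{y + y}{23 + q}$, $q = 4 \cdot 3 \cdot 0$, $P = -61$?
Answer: $- \frac{1097}{23} \approx -47.696$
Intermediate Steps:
$q = 0$ ($q = 12 \cdot 0 = 0$)
$z{\left(y \right)} = \frac{2 y}{23}$ ($z{\left(y \right)} = \frac{y + y}{23 + 0} = \frac{2 y}{23}$)
$-53 - z{\left(P \right)} = -53 - \frac{2}{23} \left(-61\right) = -53 - - \frac{122}{23} = -53 + \frac{122}{23} = - \frac{1097}{23}$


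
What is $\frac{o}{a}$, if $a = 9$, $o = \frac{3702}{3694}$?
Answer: $\frac{617}{5541} \approx 0.11135$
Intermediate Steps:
$o = \frac{1851}{1847}$ ($o = 3702 \cdot \frac{1}{3694} = \frac{1851}{1847} \approx 1.0022$)
$\frac{o}{a} = \frac{1}{9} \cdot \frac{1851}{1847} = \frac{617}{5541}$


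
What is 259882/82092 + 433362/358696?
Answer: 16099273397/3680759004 ≈ 4.3739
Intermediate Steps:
259882/82092 + 433362/358696 = 259882*(1/82092) + 433362*(1/358696) = 129941/41046 + 216681/179348 = 16099273397/3680759004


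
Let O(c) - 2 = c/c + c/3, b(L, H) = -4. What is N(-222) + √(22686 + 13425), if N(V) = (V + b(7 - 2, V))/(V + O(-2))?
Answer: 678/659 + √36111 ≈ 191.06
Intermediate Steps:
O(c) = 3 + c/3 (O(c) = 2 + (c/c + c/3) = 2 + (1 + c*(⅓)) = 2 + (1 + c/3) = 3 + c/3)
N(V) = (-4 + V)/(7/3 + V) (N(V) = (V - 4)/(V + (3 + (⅓)*(-2))) = (-4 + V)/(V + (3 - ⅔)) = (-4 + V)/(V + 7/3) = (-4 + V)/(7/3 + V))
N(-222) + √(22686 + 13425) = 3*(-4 - 222)/(7 + 3*(-222)) + √(22686 + 13425) = 3*(-226)/(7 - 666) + √36111 = 3*(-226)/(-659) + √36111 = 3*(-1/659)*(-226) + √36111 = 678/659 + √36111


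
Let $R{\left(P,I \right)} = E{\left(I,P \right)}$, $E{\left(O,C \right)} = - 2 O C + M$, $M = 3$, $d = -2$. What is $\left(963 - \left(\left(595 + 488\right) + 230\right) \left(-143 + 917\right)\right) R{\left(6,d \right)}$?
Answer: $-27413073$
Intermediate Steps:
$E{\left(O,C \right)} = 3 - 2 C O$ ($E{\left(O,C \right)} = - 2 O C + 3 = - 2 C O + 3 = 3 - 2 C O$)
$R{\left(P,I \right)} = 3 - 2 I P$ ($R{\left(P,I \right)} = 3 - 2 P I = 3 - 2 I P$)
$\left(963 - \left(\left(595 + 488\right) + 230\right) \left(-143 + 917\right)\right) R{\left(6,d \right)} = \left(963 - \left(\left(595 + 488\right) + 230\right) \left(-143 + 917\right)\right) \left(3 - \left(-4\right) 6\right) = \left(963 - \left(1083 + 230\right) 774\right) \left(3 + 24\right) = \left(963 - 1313 \cdot 774\right) 27 = \left(963 - 1016262\right) 27 = \left(-1015299\right) 27 = -27413073$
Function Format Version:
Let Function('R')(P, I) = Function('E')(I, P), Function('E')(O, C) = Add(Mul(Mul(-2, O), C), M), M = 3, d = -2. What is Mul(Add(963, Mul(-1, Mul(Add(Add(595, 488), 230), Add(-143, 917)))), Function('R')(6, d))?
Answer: -27413073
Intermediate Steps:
Function('E')(O, C) = Add(3, Mul(-2, C, O)) (Function('E')(O, C) = Add(Mul(Mul(-2, O), C), 3) = Add(Mul(-2, C, O), 3) = Add(3, Mul(-2, C, O)))
Function('R')(P, I) = Add(3, Mul(-2, I, P)) (Function('R')(P, I) = Add(3, Mul(-2, P, I)) = Add(3, Mul(-2, I, P)))
Mul(Add(963, Mul(-1, Mul(Add(Add(595, 488), 230), Add(-143, 917)))), Function('R')(6, d)) = Mul(Add(963, Mul(-1, Mul(Add(Add(595, 488), 230), Add(-143, 917)))), Add(3, Mul(-2, -2, 6))) = Mul(Add(963, Mul(-1, Mul(Add(1083, 230), 774))), Add(3, 24)) = Mul(Add(963, Mul(-1, Mul(1313, 774))), 27) = Mul(Add(963, Mul(-1, 1016262)), 27) = Mul(Add(963, -1016262), 27) = Mul(-1015299, 27) = -27413073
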